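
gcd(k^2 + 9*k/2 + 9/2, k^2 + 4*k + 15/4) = k + 3/2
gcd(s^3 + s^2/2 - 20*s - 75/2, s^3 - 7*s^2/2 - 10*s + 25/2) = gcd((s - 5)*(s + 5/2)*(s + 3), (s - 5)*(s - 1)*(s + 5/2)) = s^2 - 5*s/2 - 25/2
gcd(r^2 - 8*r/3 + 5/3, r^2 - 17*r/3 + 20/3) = r - 5/3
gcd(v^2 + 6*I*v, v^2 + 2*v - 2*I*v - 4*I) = 1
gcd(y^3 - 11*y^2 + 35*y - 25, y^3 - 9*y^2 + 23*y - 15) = y^2 - 6*y + 5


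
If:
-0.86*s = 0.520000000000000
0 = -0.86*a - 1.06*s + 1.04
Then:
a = 1.95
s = -0.60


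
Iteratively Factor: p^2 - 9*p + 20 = (p - 5)*(p - 4)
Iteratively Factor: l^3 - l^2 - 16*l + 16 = (l + 4)*(l^2 - 5*l + 4) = (l - 4)*(l + 4)*(l - 1)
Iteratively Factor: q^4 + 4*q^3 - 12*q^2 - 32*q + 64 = (q - 2)*(q^3 + 6*q^2 - 32) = (q - 2)*(q + 4)*(q^2 + 2*q - 8) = (q - 2)*(q + 4)^2*(q - 2)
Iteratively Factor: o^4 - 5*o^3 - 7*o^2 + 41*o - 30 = (o - 5)*(o^3 - 7*o + 6) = (o - 5)*(o + 3)*(o^2 - 3*o + 2) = (o - 5)*(o - 1)*(o + 3)*(o - 2)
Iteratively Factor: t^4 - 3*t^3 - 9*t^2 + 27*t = (t - 3)*(t^3 - 9*t) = t*(t - 3)*(t^2 - 9) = t*(t - 3)*(t + 3)*(t - 3)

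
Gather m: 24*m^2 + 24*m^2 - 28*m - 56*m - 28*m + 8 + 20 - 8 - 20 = 48*m^2 - 112*m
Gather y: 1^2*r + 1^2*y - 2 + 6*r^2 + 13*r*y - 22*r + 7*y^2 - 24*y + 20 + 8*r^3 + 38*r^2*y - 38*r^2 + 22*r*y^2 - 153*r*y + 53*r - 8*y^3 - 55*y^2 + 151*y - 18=8*r^3 - 32*r^2 + 32*r - 8*y^3 + y^2*(22*r - 48) + y*(38*r^2 - 140*r + 128)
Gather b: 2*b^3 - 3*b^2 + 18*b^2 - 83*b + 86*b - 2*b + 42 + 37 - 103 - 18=2*b^3 + 15*b^2 + b - 42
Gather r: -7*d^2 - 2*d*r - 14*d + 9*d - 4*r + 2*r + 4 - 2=-7*d^2 - 5*d + r*(-2*d - 2) + 2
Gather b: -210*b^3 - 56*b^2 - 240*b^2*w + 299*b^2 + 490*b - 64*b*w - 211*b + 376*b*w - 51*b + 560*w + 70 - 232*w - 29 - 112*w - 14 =-210*b^3 + b^2*(243 - 240*w) + b*(312*w + 228) + 216*w + 27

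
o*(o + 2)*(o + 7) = o^3 + 9*o^2 + 14*o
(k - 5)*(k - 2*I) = k^2 - 5*k - 2*I*k + 10*I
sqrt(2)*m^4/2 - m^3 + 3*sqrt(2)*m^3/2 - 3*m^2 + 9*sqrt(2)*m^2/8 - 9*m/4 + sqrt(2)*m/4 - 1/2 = (m/2 + 1)*(m + 1/2)*(m - sqrt(2))*(sqrt(2)*m + sqrt(2)/2)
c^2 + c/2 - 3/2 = (c - 1)*(c + 3/2)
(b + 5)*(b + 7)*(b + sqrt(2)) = b^3 + sqrt(2)*b^2 + 12*b^2 + 12*sqrt(2)*b + 35*b + 35*sqrt(2)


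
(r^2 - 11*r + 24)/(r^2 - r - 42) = (-r^2 + 11*r - 24)/(-r^2 + r + 42)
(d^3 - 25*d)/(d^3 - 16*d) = (d^2 - 25)/(d^2 - 16)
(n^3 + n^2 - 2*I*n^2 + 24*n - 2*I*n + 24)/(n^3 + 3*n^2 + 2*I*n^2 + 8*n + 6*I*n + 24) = (n^2 + n*(1 - 6*I) - 6*I)/(n^2 + n*(3 - 2*I) - 6*I)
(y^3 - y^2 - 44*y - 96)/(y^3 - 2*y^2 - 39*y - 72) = (y + 4)/(y + 3)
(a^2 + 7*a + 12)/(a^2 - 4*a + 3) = (a^2 + 7*a + 12)/(a^2 - 4*a + 3)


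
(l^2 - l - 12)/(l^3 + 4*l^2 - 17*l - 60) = 1/(l + 5)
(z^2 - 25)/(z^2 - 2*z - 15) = (z + 5)/(z + 3)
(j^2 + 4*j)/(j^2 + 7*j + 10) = j*(j + 4)/(j^2 + 7*j + 10)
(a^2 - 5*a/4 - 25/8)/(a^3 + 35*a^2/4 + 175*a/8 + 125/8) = (2*a - 5)/(2*a^2 + 15*a + 25)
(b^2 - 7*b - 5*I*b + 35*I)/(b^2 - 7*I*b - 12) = (-b^2 + 7*b + 5*I*b - 35*I)/(-b^2 + 7*I*b + 12)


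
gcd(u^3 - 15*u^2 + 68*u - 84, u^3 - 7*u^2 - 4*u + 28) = u^2 - 9*u + 14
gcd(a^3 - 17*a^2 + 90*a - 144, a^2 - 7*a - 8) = a - 8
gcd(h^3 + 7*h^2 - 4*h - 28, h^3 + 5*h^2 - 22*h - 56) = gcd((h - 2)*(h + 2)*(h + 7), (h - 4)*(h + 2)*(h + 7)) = h^2 + 9*h + 14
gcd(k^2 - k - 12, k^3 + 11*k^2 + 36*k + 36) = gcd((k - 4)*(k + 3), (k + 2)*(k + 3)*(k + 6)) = k + 3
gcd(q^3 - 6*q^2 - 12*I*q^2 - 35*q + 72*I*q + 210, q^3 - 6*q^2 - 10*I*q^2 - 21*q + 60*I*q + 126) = q^2 + q*(-6 - 7*I) + 42*I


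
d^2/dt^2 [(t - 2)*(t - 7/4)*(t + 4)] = 6*t + 1/2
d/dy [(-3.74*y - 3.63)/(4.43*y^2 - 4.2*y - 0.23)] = (16.5682*y^2 + 32.1618*y - 14.3858)/(19.6249*y^4 - 37.212*y^3 + 15.6022*y^2 + 1.932*y + 0.0529)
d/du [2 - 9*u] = -9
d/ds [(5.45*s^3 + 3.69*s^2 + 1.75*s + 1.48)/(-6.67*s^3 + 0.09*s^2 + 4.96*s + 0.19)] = (-1.4210854715202e-14*s^5 + 25.1028*s^4 + 77.409*s^3 + 50.8662*s^2 + 1.1358*s - 7.0083)/(44.4889*s^6 - 1.2006*s^5 - 66.1583*s^4 - 1.6418*s^3 + 24.6358*s^2 + 1.8848*s + 0.0361)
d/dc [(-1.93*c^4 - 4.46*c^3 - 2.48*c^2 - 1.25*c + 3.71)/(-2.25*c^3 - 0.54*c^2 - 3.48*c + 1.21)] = (4.3425*c^6 + 2.0844*c^5 + 16.9776*c^4 + 16.0754*c^3 + 16.8081*c^2 - 1.9948*c + 11.3983)/(5.0625*c^6 + 2.43*c^5 + 15.9516*c^4 - 1.6866*c^3 + 10.8036*c^2 - 8.4216*c + 1.4641)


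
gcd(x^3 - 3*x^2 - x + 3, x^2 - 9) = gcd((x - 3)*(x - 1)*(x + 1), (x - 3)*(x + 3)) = x - 3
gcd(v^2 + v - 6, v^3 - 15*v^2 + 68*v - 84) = v - 2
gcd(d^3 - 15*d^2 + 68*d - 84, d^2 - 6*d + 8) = d - 2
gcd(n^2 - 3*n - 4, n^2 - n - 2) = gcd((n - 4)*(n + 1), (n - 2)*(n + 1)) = n + 1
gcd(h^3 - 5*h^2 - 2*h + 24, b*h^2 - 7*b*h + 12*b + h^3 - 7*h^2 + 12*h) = h^2 - 7*h + 12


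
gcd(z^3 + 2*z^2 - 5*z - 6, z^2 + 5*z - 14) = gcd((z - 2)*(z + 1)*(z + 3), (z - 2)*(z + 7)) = z - 2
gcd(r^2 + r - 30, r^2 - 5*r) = r - 5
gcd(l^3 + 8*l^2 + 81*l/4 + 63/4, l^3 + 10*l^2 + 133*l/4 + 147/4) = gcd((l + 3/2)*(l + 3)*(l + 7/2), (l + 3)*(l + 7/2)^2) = l^2 + 13*l/2 + 21/2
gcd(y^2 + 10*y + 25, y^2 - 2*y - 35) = y + 5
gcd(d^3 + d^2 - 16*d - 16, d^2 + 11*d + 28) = d + 4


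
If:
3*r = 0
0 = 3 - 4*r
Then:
No Solution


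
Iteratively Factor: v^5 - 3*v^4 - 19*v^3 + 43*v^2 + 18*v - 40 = (v + 4)*(v^4 - 7*v^3 + 9*v^2 + 7*v - 10) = (v - 5)*(v + 4)*(v^3 - 2*v^2 - v + 2) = (v - 5)*(v + 1)*(v + 4)*(v^2 - 3*v + 2) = (v - 5)*(v - 2)*(v + 1)*(v + 4)*(v - 1)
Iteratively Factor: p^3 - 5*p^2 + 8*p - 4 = (p - 2)*(p^2 - 3*p + 2) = (p - 2)*(p - 1)*(p - 2)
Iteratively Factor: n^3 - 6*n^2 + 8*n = (n)*(n^2 - 6*n + 8) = n*(n - 4)*(n - 2)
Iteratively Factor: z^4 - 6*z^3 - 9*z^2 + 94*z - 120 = (z + 4)*(z^3 - 10*z^2 + 31*z - 30) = (z - 5)*(z + 4)*(z^2 - 5*z + 6) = (z - 5)*(z - 3)*(z + 4)*(z - 2)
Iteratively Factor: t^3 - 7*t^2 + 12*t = (t - 4)*(t^2 - 3*t) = t*(t - 4)*(t - 3)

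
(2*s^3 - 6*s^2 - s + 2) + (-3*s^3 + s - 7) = -s^3 - 6*s^2 - 5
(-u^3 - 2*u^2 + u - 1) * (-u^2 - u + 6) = u^5 + 3*u^4 - 5*u^3 - 12*u^2 + 7*u - 6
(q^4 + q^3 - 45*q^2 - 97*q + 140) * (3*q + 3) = 3*q^5 + 6*q^4 - 132*q^3 - 426*q^2 + 129*q + 420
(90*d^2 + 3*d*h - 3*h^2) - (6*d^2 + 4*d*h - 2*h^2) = 84*d^2 - d*h - h^2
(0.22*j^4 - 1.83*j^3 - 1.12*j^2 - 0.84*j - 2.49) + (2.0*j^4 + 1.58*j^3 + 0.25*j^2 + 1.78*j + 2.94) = 2.22*j^4 - 0.25*j^3 - 0.87*j^2 + 0.94*j + 0.45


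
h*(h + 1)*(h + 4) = h^3 + 5*h^2 + 4*h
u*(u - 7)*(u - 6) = u^3 - 13*u^2 + 42*u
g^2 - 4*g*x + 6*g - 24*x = (g + 6)*(g - 4*x)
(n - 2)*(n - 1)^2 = n^3 - 4*n^2 + 5*n - 2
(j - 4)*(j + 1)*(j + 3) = j^3 - 13*j - 12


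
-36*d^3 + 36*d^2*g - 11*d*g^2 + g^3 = (-6*d + g)*(-3*d + g)*(-2*d + g)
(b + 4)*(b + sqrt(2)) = b^2 + sqrt(2)*b + 4*b + 4*sqrt(2)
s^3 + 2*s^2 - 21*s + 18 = (s - 3)*(s - 1)*(s + 6)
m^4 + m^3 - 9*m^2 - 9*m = m*(m - 3)*(m + 1)*(m + 3)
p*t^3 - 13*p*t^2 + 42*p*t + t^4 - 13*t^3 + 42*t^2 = t*(p + t)*(t - 7)*(t - 6)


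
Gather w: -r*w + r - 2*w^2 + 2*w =r - 2*w^2 + w*(2 - r)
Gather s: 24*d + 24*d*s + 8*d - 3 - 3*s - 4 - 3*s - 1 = 32*d + s*(24*d - 6) - 8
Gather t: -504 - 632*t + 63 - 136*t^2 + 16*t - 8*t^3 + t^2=-8*t^3 - 135*t^2 - 616*t - 441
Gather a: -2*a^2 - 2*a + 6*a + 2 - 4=-2*a^2 + 4*a - 2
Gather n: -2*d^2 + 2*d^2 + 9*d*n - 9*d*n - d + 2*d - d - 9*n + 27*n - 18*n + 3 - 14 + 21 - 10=0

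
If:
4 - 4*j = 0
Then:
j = 1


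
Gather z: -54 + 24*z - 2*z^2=-2*z^2 + 24*z - 54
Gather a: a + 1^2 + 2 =a + 3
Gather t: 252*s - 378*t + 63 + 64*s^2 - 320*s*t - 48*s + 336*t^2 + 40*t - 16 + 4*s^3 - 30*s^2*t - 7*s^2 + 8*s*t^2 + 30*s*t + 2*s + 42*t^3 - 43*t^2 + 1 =4*s^3 + 57*s^2 + 206*s + 42*t^3 + t^2*(8*s + 293) + t*(-30*s^2 - 290*s - 338) + 48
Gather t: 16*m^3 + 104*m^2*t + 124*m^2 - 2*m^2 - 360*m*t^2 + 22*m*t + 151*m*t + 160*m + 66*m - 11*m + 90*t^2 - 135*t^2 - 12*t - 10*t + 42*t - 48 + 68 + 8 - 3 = 16*m^3 + 122*m^2 + 215*m + t^2*(-360*m - 45) + t*(104*m^2 + 173*m + 20) + 25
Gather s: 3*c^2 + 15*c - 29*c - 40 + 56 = 3*c^2 - 14*c + 16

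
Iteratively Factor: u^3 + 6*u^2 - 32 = (u + 4)*(u^2 + 2*u - 8) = (u + 4)^2*(u - 2)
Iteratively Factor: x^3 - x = (x + 1)*(x^2 - x) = x*(x + 1)*(x - 1)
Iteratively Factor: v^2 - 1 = (v - 1)*(v + 1)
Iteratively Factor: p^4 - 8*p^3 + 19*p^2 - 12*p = (p - 3)*(p^3 - 5*p^2 + 4*p) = (p - 3)*(p - 1)*(p^2 - 4*p) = p*(p - 3)*(p - 1)*(p - 4)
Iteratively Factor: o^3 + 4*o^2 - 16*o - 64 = (o + 4)*(o^2 - 16) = (o + 4)^2*(o - 4)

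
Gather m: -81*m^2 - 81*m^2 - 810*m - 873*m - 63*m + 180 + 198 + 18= -162*m^2 - 1746*m + 396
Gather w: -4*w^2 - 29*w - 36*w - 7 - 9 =-4*w^2 - 65*w - 16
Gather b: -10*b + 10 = 10 - 10*b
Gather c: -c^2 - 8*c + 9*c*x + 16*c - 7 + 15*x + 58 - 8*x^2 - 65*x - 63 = -c^2 + c*(9*x + 8) - 8*x^2 - 50*x - 12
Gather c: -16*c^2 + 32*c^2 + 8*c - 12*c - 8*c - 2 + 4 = 16*c^2 - 12*c + 2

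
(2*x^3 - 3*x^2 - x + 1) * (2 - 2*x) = -4*x^4 + 10*x^3 - 4*x^2 - 4*x + 2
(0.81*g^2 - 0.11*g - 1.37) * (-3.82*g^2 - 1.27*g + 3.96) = -3.0942*g^4 - 0.6085*g^3 + 8.5807*g^2 + 1.3043*g - 5.4252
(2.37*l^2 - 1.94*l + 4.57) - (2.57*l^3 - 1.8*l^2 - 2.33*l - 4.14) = -2.57*l^3 + 4.17*l^2 + 0.39*l + 8.71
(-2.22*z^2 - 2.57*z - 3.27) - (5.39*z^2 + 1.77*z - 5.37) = -7.61*z^2 - 4.34*z + 2.1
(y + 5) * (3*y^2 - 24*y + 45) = 3*y^3 - 9*y^2 - 75*y + 225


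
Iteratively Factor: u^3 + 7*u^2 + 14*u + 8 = (u + 2)*(u^2 + 5*u + 4) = (u + 1)*(u + 2)*(u + 4)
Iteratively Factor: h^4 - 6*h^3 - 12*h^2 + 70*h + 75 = (h - 5)*(h^3 - h^2 - 17*h - 15) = (h - 5)*(h + 1)*(h^2 - 2*h - 15) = (h - 5)*(h + 1)*(h + 3)*(h - 5)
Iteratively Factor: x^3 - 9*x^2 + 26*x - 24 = (x - 4)*(x^2 - 5*x + 6) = (x - 4)*(x - 2)*(x - 3)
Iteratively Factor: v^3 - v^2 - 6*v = (v)*(v^2 - v - 6) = v*(v - 3)*(v + 2)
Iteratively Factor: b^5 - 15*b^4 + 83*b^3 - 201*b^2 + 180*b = (b)*(b^4 - 15*b^3 + 83*b^2 - 201*b + 180) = b*(b - 3)*(b^3 - 12*b^2 + 47*b - 60) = b*(b - 3)^2*(b^2 - 9*b + 20) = b*(b - 5)*(b - 3)^2*(b - 4)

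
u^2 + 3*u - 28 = (u - 4)*(u + 7)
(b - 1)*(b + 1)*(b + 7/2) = b^3 + 7*b^2/2 - b - 7/2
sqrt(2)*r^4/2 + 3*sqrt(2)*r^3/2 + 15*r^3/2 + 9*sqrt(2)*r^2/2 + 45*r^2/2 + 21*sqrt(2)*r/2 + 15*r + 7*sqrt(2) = (r + 2)*(r + sqrt(2)/2)*(r + 7*sqrt(2))*(sqrt(2)*r/2 + sqrt(2)/2)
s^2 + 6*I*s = s*(s + 6*I)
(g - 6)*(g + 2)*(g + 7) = g^3 + 3*g^2 - 40*g - 84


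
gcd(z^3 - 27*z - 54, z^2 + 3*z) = z + 3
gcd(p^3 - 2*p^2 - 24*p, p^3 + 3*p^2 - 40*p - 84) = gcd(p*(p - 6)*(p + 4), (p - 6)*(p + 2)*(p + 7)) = p - 6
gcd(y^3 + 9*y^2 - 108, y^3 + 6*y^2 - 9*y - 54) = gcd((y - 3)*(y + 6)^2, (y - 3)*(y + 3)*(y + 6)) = y^2 + 3*y - 18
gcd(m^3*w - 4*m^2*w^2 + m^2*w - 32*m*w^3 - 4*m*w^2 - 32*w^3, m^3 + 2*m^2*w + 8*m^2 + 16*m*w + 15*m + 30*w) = 1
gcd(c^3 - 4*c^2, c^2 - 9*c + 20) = c - 4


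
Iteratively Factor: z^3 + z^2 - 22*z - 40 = (z - 5)*(z^2 + 6*z + 8) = (z - 5)*(z + 4)*(z + 2)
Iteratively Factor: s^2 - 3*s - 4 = (s + 1)*(s - 4)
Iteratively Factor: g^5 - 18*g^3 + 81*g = (g - 3)*(g^4 + 3*g^3 - 9*g^2 - 27*g) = (g - 3)^2*(g^3 + 6*g^2 + 9*g) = g*(g - 3)^2*(g^2 + 6*g + 9) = g*(g - 3)^2*(g + 3)*(g + 3)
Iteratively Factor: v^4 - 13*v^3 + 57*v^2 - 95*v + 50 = (v - 5)*(v^3 - 8*v^2 + 17*v - 10) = (v - 5)^2*(v^2 - 3*v + 2) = (v - 5)^2*(v - 2)*(v - 1)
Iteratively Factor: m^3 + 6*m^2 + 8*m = (m + 4)*(m^2 + 2*m) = m*(m + 4)*(m + 2)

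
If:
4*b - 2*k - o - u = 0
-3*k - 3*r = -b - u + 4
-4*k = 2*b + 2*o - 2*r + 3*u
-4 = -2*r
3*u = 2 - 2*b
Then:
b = 5/14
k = -43/14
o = 50/7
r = 2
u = 3/7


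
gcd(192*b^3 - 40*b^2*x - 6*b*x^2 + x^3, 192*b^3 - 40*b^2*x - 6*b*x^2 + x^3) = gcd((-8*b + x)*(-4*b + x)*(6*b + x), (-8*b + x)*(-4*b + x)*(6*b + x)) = 192*b^3 - 40*b^2*x - 6*b*x^2 + x^3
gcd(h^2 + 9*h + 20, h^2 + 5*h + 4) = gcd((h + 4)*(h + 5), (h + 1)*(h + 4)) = h + 4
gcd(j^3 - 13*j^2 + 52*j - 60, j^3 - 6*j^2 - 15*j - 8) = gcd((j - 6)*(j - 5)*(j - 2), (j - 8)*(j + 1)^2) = 1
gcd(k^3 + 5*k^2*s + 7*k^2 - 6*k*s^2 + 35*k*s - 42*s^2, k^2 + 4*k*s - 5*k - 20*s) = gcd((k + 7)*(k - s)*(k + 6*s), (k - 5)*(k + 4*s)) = 1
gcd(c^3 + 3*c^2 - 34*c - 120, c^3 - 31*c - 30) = c^2 - c - 30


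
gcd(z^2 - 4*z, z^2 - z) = z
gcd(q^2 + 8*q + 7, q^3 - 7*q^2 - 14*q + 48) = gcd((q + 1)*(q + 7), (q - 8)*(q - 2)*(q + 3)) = 1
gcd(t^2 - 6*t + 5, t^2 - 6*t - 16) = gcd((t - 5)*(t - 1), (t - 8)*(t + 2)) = 1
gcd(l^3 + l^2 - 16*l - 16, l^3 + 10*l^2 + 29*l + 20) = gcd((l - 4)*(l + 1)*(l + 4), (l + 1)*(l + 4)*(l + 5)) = l^2 + 5*l + 4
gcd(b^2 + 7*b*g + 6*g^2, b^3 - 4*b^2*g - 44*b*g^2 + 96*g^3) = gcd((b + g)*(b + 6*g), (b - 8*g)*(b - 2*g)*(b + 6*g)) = b + 6*g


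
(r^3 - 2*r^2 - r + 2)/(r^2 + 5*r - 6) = (r^2 - r - 2)/(r + 6)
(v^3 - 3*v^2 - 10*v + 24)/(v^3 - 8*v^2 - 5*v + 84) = (v - 2)/(v - 7)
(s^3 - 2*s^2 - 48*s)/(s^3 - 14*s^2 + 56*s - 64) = s*(s + 6)/(s^2 - 6*s + 8)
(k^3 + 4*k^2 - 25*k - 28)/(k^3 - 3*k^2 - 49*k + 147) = (k^2 - 3*k - 4)/(k^2 - 10*k + 21)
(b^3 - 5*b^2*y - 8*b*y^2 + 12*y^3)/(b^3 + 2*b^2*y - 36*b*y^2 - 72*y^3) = (b - y)/(b + 6*y)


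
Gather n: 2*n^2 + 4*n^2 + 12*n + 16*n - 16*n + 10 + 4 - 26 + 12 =6*n^2 + 12*n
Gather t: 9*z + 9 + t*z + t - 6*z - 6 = t*(z + 1) + 3*z + 3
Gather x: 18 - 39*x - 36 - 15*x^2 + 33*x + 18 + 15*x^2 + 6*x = 0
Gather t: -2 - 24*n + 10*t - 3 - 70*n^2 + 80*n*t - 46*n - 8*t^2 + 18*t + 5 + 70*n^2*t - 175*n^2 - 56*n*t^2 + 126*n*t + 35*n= -245*n^2 - 35*n + t^2*(-56*n - 8) + t*(70*n^2 + 206*n + 28)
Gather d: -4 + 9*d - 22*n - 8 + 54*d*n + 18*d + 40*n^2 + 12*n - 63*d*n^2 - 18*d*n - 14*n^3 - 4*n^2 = d*(-63*n^2 + 36*n + 27) - 14*n^3 + 36*n^2 - 10*n - 12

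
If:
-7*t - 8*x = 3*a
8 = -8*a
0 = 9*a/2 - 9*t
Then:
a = -1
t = -1/2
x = 13/16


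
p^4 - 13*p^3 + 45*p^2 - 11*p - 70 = (p - 7)*(p - 5)*(p - 2)*(p + 1)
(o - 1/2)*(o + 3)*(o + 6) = o^3 + 17*o^2/2 + 27*o/2 - 9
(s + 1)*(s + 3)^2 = s^3 + 7*s^2 + 15*s + 9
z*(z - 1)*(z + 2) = z^3 + z^2 - 2*z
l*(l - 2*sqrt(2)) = l^2 - 2*sqrt(2)*l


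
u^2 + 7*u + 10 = (u + 2)*(u + 5)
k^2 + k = k*(k + 1)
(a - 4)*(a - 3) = a^2 - 7*a + 12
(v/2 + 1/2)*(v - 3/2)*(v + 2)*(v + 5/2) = v^4/2 + 2*v^3 + 5*v^2/8 - 37*v/8 - 15/4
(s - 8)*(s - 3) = s^2 - 11*s + 24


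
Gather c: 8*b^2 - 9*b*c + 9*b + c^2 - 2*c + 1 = 8*b^2 + 9*b + c^2 + c*(-9*b - 2) + 1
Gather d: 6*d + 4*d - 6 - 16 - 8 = 10*d - 30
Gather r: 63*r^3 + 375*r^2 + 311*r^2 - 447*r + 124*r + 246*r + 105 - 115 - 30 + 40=63*r^3 + 686*r^2 - 77*r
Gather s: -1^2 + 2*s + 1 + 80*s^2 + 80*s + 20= 80*s^2 + 82*s + 20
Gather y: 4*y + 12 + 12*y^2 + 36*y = 12*y^2 + 40*y + 12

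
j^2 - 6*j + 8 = (j - 4)*(j - 2)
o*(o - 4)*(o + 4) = o^3 - 16*o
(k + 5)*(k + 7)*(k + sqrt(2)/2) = k^3 + sqrt(2)*k^2/2 + 12*k^2 + 6*sqrt(2)*k + 35*k + 35*sqrt(2)/2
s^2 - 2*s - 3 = (s - 3)*(s + 1)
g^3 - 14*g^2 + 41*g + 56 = (g - 8)*(g - 7)*(g + 1)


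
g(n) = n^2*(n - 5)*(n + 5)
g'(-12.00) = -6312.00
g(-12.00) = 17136.00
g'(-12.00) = -6312.00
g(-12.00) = 17136.00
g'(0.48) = -23.56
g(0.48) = -5.71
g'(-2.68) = 57.00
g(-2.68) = -127.97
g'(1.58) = -63.22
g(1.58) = -56.18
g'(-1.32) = 56.80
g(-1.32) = -40.52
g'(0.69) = -33.19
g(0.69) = -11.68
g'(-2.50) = 62.50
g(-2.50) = -117.19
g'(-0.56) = 27.30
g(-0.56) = -7.74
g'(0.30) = -14.89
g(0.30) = -2.24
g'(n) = n^2*(n - 5) + n^2*(n + 5) + 2*n*(n - 5)*(n + 5) = 4*n^3 - 50*n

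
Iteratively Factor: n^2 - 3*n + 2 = (n - 1)*(n - 2)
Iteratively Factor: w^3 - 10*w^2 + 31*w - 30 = (w - 3)*(w^2 - 7*w + 10) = (w - 5)*(w - 3)*(w - 2)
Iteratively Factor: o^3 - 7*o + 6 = (o - 2)*(o^2 + 2*o - 3) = (o - 2)*(o - 1)*(o + 3)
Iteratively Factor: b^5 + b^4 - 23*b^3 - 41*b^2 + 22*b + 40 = (b + 1)*(b^4 - 23*b^2 - 18*b + 40) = (b + 1)*(b + 2)*(b^3 - 2*b^2 - 19*b + 20) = (b + 1)*(b + 2)*(b + 4)*(b^2 - 6*b + 5) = (b - 1)*(b + 1)*(b + 2)*(b + 4)*(b - 5)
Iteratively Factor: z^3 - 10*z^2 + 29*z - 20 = (z - 1)*(z^2 - 9*z + 20) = (z - 4)*(z - 1)*(z - 5)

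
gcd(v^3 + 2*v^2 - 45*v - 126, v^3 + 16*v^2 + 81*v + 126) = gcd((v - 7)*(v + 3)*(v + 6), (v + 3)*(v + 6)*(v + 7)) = v^2 + 9*v + 18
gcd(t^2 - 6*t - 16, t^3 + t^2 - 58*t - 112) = t^2 - 6*t - 16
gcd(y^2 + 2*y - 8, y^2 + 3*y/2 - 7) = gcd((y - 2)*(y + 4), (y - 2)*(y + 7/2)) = y - 2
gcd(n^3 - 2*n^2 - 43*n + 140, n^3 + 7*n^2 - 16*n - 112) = n^2 + 3*n - 28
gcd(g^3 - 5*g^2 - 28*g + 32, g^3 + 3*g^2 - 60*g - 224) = g^2 - 4*g - 32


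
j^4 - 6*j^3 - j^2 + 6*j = j*(j - 6)*(j - 1)*(j + 1)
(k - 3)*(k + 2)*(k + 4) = k^3 + 3*k^2 - 10*k - 24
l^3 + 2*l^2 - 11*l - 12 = (l - 3)*(l + 1)*(l + 4)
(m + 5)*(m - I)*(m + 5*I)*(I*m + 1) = I*m^4 - 3*m^3 + 5*I*m^3 - 15*m^2 + 9*I*m^2 + 5*m + 45*I*m + 25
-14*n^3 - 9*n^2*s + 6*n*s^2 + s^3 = (-2*n + s)*(n + s)*(7*n + s)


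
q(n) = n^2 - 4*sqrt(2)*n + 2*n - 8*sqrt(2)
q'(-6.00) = -15.66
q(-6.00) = 46.63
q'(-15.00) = -33.66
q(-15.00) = 268.54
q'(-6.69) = -17.04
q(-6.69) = 57.91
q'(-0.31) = -4.28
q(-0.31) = -10.08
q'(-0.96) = -5.58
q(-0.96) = -6.88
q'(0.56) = -2.54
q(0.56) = -13.05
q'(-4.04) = -11.74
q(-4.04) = 19.78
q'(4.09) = 4.52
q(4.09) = -9.54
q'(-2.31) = -8.28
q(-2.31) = 2.47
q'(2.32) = 0.98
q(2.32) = -14.42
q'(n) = 2*n - 4*sqrt(2) + 2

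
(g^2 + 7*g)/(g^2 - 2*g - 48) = g*(g + 7)/(g^2 - 2*g - 48)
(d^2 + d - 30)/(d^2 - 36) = (d - 5)/(d - 6)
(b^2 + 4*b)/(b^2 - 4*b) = (b + 4)/(b - 4)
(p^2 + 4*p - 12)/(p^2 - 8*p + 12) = (p + 6)/(p - 6)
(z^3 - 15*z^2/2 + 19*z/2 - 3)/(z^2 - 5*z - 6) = (2*z^2 - 3*z + 1)/(2*(z + 1))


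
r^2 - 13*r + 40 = (r - 8)*(r - 5)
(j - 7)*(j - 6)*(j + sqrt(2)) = j^3 - 13*j^2 + sqrt(2)*j^2 - 13*sqrt(2)*j + 42*j + 42*sqrt(2)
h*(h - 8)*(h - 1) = h^3 - 9*h^2 + 8*h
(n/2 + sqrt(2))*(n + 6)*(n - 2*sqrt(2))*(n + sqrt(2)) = n^4/2 + sqrt(2)*n^3/2 + 3*n^3 - 4*n^2 + 3*sqrt(2)*n^2 - 24*n - 4*sqrt(2)*n - 24*sqrt(2)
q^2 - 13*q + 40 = (q - 8)*(q - 5)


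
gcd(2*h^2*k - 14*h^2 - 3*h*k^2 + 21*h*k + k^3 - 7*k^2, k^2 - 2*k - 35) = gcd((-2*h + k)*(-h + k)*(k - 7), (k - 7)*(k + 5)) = k - 7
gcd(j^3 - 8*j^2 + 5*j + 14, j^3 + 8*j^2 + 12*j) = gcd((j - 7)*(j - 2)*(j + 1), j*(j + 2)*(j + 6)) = 1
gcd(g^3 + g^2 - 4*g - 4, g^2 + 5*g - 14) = g - 2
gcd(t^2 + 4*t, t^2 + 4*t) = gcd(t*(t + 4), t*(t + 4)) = t^2 + 4*t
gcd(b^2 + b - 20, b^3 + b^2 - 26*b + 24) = b - 4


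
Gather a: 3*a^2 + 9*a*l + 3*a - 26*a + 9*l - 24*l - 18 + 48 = 3*a^2 + a*(9*l - 23) - 15*l + 30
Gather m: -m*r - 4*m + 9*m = m*(5 - r)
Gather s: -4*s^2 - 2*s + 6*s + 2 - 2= -4*s^2 + 4*s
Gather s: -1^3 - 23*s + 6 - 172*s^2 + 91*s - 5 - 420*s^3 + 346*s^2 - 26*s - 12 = -420*s^3 + 174*s^2 + 42*s - 12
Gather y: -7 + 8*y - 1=8*y - 8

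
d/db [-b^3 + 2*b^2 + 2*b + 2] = -3*b^2 + 4*b + 2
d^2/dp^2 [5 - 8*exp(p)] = -8*exp(p)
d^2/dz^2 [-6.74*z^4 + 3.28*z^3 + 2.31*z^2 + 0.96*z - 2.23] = -80.88*z^2 + 19.68*z + 4.62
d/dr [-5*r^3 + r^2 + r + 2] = -15*r^2 + 2*r + 1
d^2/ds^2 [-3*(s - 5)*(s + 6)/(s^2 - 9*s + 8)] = 12*(-5*s^3 + 57*s^2 - 393*s + 1027)/(s^6 - 27*s^5 + 267*s^4 - 1161*s^3 + 2136*s^2 - 1728*s + 512)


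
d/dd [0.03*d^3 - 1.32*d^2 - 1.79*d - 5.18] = 0.09*d^2 - 2.64*d - 1.79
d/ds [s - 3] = 1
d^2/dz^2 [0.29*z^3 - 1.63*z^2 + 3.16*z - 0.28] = 1.74*z - 3.26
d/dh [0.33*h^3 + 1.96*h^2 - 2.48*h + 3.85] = 0.99*h^2 + 3.92*h - 2.48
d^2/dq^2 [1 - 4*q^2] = -8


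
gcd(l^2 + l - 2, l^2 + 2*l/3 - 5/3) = l - 1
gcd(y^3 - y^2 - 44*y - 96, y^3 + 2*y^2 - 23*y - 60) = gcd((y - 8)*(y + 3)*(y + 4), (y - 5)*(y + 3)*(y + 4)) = y^2 + 7*y + 12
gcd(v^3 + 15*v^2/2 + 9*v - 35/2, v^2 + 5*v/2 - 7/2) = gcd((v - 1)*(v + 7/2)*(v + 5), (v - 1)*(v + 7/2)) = v^2 + 5*v/2 - 7/2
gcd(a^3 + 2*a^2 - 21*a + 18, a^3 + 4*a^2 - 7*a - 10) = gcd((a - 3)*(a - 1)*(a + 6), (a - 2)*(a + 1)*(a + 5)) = 1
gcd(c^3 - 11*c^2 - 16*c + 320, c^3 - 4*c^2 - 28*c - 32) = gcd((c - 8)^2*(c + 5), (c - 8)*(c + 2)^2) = c - 8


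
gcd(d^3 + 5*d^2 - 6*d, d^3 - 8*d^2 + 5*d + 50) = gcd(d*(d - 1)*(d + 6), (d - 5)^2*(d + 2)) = 1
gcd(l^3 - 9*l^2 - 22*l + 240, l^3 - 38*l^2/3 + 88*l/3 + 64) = l^2 - 14*l + 48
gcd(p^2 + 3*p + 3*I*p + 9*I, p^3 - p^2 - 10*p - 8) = 1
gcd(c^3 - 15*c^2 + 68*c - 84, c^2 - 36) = c - 6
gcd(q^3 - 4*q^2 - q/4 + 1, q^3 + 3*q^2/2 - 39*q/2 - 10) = q^2 - 7*q/2 - 2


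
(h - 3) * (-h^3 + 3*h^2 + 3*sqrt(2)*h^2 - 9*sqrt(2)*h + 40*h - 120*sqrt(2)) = -h^4 + 3*sqrt(2)*h^3 + 6*h^3 - 18*sqrt(2)*h^2 + 31*h^2 - 93*sqrt(2)*h - 120*h + 360*sqrt(2)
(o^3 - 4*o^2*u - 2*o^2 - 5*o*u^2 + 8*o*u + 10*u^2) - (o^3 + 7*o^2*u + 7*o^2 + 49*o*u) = -11*o^2*u - 9*o^2 - 5*o*u^2 - 41*o*u + 10*u^2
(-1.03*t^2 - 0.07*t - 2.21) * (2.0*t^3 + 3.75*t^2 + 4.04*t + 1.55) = -2.06*t^5 - 4.0025*t^4 - 8.8437*t^3 - 10.1668*t^2 - 9.0369*t - 3.4255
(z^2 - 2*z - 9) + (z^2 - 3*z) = 2*z^2 - 5*z - 9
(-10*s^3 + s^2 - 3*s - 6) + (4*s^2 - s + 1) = -10*s^3 + 5*s^2 - 4*s - 5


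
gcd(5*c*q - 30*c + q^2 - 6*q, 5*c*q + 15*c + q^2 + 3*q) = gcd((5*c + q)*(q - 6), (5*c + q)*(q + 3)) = 5*c + q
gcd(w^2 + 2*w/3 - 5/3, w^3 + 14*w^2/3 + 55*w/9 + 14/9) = 1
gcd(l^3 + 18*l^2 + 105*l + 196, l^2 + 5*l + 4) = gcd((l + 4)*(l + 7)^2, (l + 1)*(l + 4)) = l + 4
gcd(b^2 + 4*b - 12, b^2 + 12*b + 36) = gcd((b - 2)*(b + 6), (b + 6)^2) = b + 6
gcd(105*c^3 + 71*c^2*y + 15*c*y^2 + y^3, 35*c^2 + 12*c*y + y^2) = 35*c^2 + 12*c*y + y^2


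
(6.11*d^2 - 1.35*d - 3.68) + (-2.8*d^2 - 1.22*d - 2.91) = 3.31*d^2 - 2.57*d - 6.59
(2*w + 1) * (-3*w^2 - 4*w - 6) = -6*w^3 - 11*w^2 - 16*w - 6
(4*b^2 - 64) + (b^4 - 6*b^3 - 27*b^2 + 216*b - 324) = b^4 - 6*b^3 - 23*b^2 + 216*b - 388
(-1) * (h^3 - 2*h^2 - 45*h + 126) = -h^3 + 2*h^2 + 45*h - 126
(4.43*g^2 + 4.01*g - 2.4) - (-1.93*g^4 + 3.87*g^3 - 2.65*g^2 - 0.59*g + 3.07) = 1.93*g^4 - 3.87*g^3 + 7.08*g^2 + 4.6*g - 5.47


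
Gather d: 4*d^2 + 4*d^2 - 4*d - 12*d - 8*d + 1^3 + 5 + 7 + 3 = 8*d^2 - 24*d + 16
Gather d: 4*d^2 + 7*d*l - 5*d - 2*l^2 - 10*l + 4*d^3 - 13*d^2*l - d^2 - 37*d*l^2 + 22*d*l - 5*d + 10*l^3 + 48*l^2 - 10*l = 4*d^3 + d^2*(3 - 13*l) + d*(-37*l^2 + 29*l - 10) + 10*l^3 + 46*l^2 - 20*l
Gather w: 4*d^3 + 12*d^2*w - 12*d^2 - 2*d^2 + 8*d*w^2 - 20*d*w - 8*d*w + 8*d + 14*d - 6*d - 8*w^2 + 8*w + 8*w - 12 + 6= 4*d^3 - 14*d^2 + 16*d + w^2*(8*d - 8) + w*(12*d^2 - 28*d + 16) - 6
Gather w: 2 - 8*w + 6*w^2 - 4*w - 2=6*w^2 - 12*w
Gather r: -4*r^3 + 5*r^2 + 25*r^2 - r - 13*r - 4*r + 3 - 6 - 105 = -4*r^3 + 30*r^2 - 18*r - 108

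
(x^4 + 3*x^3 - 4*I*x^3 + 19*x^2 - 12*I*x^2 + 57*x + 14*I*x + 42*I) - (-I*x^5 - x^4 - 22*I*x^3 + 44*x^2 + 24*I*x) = I*x^5 + 2*x^4 + 3*x^3 + 18*I*x^3 - 25*x^2 - 12*I*x^2 + 57*x - 10*I*x + 42*I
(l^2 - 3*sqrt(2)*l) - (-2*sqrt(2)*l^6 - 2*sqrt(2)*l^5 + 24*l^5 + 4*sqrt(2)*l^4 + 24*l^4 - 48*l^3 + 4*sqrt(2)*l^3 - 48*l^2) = 2*sqrt(2)*l^6 - 24*l^5 + 2*sqrt(2)*l^5 - 24*l^4 - 4*sqrt(2)*l^4 - 4*sqrt(2)*l^3 + 48*l^3 + 49*l^2 - 3*sqrt(2)*l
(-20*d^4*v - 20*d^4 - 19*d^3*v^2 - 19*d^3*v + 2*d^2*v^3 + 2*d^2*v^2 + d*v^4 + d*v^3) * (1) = -20*d^4*v - 20*d^4 - 19*d^3*v^2 - 19*d^3*v + 2*d^2*v^3 + 2*d^2*v^2 + d*v^4 + d*v^3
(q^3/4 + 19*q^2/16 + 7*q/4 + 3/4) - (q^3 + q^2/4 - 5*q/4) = -3*q^3/4 + 15*q^2/16 + 3*q + 3/4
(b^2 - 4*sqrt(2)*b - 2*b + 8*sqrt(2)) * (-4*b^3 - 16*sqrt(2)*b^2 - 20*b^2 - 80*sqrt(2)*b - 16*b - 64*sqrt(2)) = -4*b^5 - 12*b^4 + 152*b^3 + 416*b^2 - 768*b - 1024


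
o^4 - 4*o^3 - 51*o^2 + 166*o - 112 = (o - 8)*(o - 2)*(o - 1)*(o + 7)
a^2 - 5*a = a*(a - 5)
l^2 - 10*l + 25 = (l - 5)^2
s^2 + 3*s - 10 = (s - 2)*(s + 5)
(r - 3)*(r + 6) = r^2 + 3*r - 18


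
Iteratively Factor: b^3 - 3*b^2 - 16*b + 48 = (b - 3)*(b^2 - 16) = (b - 4)*(b - 3)*(b + 4)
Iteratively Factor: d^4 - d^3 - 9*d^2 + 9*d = (d)*(d^3 - d^2 - 9*d + 9) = d*(d - 1)*(d^2 - 9) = d*(d - 1)*(d + 3)*(d - 3)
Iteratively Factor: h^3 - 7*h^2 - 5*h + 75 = (h - 5)*(h^2 - 2*h - 15) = (h - 5)*(h + 3)*(h - 5)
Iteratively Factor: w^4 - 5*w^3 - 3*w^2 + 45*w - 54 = (w - 2)*(w^3 - 3*w^2 - 9*w + 27) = (w - 3)*(w - 2)*(w^2 - 9) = (w - 3)*(w - 2)*(w + 3)*(w - 3)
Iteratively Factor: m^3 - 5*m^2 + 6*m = (m - 3)*(m^2 - 2*m) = m*(m - 3)*(m - 2)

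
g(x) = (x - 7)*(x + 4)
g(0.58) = -29.40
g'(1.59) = 0.18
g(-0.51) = -26.21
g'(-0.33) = -3.66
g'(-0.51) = -4.02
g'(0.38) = -2.24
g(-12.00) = 152.00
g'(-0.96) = -4.92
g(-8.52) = 70.15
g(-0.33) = -26.90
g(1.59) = -30.24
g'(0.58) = -1.84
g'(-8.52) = -20.04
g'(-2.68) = -8.36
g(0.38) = -29.00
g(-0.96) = -24.20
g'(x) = 2*x - 3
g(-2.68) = -12.78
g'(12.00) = 21.00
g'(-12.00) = -27.00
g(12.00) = 80.00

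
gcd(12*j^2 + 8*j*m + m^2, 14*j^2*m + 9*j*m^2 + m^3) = 2*j + m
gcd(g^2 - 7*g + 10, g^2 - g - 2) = g - 2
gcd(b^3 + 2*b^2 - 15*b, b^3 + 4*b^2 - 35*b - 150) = b + 5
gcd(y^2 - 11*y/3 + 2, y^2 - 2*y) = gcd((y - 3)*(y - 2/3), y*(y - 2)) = 1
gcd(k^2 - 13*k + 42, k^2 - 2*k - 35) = k - 7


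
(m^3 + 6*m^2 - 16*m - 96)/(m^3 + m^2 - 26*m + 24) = (m + 4)/(m - 1)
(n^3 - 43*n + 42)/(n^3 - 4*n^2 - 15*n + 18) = (n + 7)/(n + 3)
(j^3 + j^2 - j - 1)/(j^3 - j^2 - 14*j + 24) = (j^3 + j^2 - j - 1)/(j^3 - j^2 - 14*j + 24)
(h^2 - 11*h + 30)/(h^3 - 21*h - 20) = (h - 6)/(h^2 + 5*h + 4)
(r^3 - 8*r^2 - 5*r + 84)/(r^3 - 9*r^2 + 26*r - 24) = (r^2 - 4*r - 21)/(r^2 - 5*r + 6)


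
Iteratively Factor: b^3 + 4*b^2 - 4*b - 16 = (b + 2)*(b^2 + 2*b - 8) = (b - 2)*(b + 2)*(b + 4)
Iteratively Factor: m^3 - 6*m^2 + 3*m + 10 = (m - 5)*(m^2 - m - 2) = (m - 5)*(m + 1)*(m - 2)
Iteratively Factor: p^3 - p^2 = (p)*(p^2 - p) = p^2*(p - 1)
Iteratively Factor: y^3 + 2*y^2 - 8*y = (y - 2)*(y^2 + 4*y) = (y - 2)*(y + 4)*(y)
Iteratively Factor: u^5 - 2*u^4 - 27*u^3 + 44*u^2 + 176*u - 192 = (u + 3)*(u^4 - 5*u^3 - 12*u^2 + 80*u - 64) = (u - 4)*(u + 3)*(u^3 - u^2 - 16*u + 16) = (u - 4)^2*(u + 3)*(u^2 + 3*u - 4) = (u - 4)^2*(u + 3)*(u + 4)*(u - 1)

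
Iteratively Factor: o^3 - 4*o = (o - 2)*(o^2 + 2*o) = o*(o - 2)*(o + 2)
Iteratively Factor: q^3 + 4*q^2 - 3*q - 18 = (q + 3)*(q^2 + q - 6) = (q - 2)*(q + 3)*(q + 3)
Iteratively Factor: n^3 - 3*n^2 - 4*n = (n - 4)*(n^2 + n) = n*(n - 4)*(n + 1)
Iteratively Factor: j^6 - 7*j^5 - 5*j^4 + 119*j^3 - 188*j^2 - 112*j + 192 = (j + 1)*(j^5 - 8*j^4 + 3*j^3 + 116*j^2 - 304*j + 192) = (j - 4)*(j + 1)*(j^4 - 4*j^3 - 13*j^2 + 64*j - 48) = (j - 4)^2*(j + 1)*(j^3 - 13*j + 12) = (j - 4)^2*(j - 3)*(j + 1)*(j^2 + 3*j - 4) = (j - 4)^2*(j - 3)*(j + 1)*(j + 4)*(j - 1)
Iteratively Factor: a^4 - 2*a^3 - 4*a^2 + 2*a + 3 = (a + 1)*(a^3 - 3*a^2 - a + 3) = (a + 1)^2*(a^2 - 4*a + 3) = (a - 3)*(a + 1)^2*(a - 1)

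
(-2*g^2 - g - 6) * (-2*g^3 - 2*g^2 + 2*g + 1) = 4*g^5 + 6*g^4 + 10*g^3 + 8*g^2 - 13*g - 6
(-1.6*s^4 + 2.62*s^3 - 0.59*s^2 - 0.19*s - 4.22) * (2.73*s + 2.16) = -4.368*s^5 + 3.6966*s^4 + 4.0485*s^3 - 1.7931*s^2 - 11.931*s - 9.1152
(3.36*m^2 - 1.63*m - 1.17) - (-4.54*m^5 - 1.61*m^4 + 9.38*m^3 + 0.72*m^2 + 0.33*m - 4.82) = 4.54*m^5 + 1.61*m^4 - 9.38*m^3 + 2.64*m^2 - 1.96*m + 3.65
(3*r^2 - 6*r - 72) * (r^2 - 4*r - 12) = 3*r^4 - 18*r^3 - 84*r^2 + 360*r + 864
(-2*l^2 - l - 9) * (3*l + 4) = -6*l^3 - 11*l^2 - 31*l - 36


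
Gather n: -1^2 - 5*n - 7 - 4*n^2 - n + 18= -4*n^2 - 6*n + 10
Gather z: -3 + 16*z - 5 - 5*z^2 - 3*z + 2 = -5*z^2 + 13*z - 6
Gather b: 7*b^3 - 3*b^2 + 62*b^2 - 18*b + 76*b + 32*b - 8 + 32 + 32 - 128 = 7*b^3 + 59*b^2 + 90*b - 72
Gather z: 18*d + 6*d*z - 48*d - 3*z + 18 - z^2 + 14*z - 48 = -30*d - z^2 + z*(6*d + 11) - 30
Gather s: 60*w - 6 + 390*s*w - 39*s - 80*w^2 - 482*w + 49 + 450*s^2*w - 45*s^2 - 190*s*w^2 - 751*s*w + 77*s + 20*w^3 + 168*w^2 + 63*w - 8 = s^2*(450*w - 45) + s*(-190*w^2 - 361*w + 38) + 20*w^3 + 88*w^2 - 359*w + 35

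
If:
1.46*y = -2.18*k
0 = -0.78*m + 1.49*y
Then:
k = -0.669724770642202*y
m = 1.91025641025641*y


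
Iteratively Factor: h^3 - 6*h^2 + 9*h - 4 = (h - 4)*(h^2 - 2*h + 1) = (h - 4)*(h - 1)*(h - 1)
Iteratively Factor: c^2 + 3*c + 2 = (c + 2)*(c + 1)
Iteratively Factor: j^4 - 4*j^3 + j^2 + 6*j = (j - 3)*(j^3 - j^2 - 2*j) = (j - 3)*(j + 1)*(j^2 - 2*j) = j*(j - 3)*(j + 1)*(j - 2)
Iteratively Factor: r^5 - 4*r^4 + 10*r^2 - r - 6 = (r + 1)*(r^4 - 5*r^3 + 5*r^2 + 5*r - 6) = (r + 1)^2*(r^3 - 6*r^2 + 11*r - 6) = (r - 1)*(r + 1)^2*(r^2 - 5*r + 6) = (r - 3)*(r - 1)*(r + 1)^2*(r - 2)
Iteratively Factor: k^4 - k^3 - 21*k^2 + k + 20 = (k + 1)*(k^3 - 2*k^2 - 19*k + 20) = (k - 1)*(k + 1)*(k^2 - k - 20) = (k - 1)*(k + 1)*(k + 4)*(k - 5)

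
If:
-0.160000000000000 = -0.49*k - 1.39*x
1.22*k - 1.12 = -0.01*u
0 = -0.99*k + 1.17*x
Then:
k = 0.10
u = 100.28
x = 0.08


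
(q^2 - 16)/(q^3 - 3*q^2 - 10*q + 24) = (q + 4)/(q^2 + q - 6)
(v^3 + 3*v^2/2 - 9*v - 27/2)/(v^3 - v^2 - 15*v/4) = 2*(v^2 - 9)/(v*(2*v - 5))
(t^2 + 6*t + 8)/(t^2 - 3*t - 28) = (t + 2)/(t - 7)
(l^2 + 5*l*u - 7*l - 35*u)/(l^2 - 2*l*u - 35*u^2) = (7 - l)/(-l + 7*u)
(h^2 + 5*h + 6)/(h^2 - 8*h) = (h^2 + 5*h + 6)/(h*(h - 8))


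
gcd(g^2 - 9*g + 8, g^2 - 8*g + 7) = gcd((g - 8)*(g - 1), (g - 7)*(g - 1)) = g - 1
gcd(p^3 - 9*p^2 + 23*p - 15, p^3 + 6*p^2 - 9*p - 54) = p - 3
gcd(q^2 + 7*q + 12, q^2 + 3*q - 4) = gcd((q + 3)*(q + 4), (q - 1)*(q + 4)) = q + 4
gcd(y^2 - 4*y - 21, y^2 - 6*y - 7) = y - 7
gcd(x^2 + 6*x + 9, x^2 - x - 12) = x + 3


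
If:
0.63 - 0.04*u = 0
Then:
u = 15.75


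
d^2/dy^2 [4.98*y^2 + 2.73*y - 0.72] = 9.96000000000000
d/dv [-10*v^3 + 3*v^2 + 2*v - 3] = -30*v^2 + 6*v + 2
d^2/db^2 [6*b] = 0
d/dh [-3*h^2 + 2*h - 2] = 2 - 6*h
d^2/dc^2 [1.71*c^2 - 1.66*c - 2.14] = 3.42000000000000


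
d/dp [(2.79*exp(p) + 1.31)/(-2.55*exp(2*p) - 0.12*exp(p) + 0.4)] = (7.1145*exp(2*p) + 6.681*exp(p) + 1.2732)*exp(p)/(6.5025*exp(4*p) + 0.612*exp(3*p) - 2.0256*exp(2*p) - 0.096*exp(p) + 0.16)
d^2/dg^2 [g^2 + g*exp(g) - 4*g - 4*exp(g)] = g*exp(g) - 2*exp(g) + 2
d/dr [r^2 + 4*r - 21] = 2*r + 4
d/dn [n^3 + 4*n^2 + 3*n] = 3*n^2 + 8*n + 3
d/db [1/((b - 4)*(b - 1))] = (5 - 2*b)/(b^4 - 10*b^3 + 33*b^2 - 40*b + 16)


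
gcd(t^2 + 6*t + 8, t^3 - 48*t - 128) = t + 4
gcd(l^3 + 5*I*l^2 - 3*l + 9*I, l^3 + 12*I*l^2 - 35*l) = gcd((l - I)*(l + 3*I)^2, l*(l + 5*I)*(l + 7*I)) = 1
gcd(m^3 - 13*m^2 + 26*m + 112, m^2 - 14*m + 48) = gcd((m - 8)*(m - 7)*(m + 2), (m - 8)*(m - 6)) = m - 8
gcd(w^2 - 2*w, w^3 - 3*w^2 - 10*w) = w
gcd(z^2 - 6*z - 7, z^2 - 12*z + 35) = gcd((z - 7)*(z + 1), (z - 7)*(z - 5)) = z - 7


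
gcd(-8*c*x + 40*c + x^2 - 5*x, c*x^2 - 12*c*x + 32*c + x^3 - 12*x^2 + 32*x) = 1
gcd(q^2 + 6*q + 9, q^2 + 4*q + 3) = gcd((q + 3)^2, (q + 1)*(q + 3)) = q + 3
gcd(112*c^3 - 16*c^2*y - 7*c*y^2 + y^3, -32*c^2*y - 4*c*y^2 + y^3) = 4*c + y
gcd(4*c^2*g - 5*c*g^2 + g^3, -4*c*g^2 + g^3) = 4*c*g - g^2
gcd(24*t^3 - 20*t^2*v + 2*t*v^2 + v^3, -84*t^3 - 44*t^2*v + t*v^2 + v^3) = 6*t + v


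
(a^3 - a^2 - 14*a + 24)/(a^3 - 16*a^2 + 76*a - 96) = (a^2 + a - 12)/(a^2 - 14*a + 48)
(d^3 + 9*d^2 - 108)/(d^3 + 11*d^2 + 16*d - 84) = (d^2 + 3*d - 18)/(d^2 + 5*d - 14)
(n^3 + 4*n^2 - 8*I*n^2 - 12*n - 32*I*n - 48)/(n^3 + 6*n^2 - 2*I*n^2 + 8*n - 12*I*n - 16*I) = (n - 6*I)/(n + 2)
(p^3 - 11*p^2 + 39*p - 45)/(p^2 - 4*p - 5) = (p^2 - 6*p + 9)/(p + 1)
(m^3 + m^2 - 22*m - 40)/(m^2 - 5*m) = m + 6 + 8/m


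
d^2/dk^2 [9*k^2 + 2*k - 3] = 18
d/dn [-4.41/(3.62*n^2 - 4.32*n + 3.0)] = (31.9284*n - 19.0512)/(3.62*n^2 - 4.32*n + 3.0)^2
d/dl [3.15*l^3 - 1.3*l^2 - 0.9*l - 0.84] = 9.45*l^2 - 2.6*l - 0.9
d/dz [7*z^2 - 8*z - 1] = 14*z - 8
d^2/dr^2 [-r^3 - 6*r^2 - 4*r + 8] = -6*r - 12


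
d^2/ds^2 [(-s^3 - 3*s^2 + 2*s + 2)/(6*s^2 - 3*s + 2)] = 6*(7*s^3 + 114*s^2 - 64*s - 2)/(216*s^6 - 324*s^5 + 378*s^4 - 243*s^3 + 126*s^2 - 36*s + 8)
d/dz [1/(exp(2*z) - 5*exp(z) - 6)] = (5 - 2*exp(z))*exp(z)/(-exp(2*z) + 5*exp(z) + 6)^2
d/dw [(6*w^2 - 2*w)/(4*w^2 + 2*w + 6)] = (5*w^2 + 18*w - 3)/(4*w^4 + 4*w^3 + 13*w^2 + 6*w + 9)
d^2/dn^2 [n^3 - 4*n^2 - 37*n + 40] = 6*n - 8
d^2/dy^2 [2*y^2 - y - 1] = 4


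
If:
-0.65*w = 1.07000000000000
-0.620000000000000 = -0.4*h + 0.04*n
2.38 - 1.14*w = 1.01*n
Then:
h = 1.97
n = 4.21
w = -1.65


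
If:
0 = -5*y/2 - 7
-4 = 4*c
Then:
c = -1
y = -14/5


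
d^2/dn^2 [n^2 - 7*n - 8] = 2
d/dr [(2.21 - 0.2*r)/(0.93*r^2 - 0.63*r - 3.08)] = (0.186*r^2 - 4.1106*r + 2.0083)/(0.8649*r^4 - 1.1718*r^3 - 5.3319*r^2 + 3.8808*r + 9.4864)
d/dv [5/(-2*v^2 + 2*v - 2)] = 5*(2*v - 1)/(2*(v^2 - v + 1)^2)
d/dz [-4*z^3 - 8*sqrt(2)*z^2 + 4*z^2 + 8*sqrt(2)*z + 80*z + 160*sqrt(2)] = -12*z^2 - 16*sqrt(2)*z + 8*z + 8*sqrt(2) + 80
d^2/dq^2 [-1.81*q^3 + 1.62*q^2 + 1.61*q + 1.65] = 3.24 - 10.86*q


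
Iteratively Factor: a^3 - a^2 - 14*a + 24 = (a - 2)*(a^2 + a - 12) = (a - 3)*(a - 2)*(a + 4)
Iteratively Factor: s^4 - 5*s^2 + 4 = (s - 2)*(s^3 + 2*s^2 - s - 2) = (s - 2)*(s - 1)*(s^2 + 3*s + 2) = (s - 2)*(s - 1)*(s + 2)*(s + 1)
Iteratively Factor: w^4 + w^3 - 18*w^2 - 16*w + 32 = (w + 4)*(w^3 - 3*w^2 - 6*w + 8) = (w - 1)*(w + 4)*(w^2 - 2*w - 8) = (w - 4)*(w - 1)*(w + 4)*(w + 2)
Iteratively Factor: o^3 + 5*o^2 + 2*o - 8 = (o + 4)*(o^2 + o - 2) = (o - 1)*(o + 4)*(o + 2)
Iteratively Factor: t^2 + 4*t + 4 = (t + 2)*(t + 2)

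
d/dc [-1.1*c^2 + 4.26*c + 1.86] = 4.26 - 2.2*c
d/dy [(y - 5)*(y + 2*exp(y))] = y + (y - 5)*(2*exp(y) + 1) + 2*exp(y)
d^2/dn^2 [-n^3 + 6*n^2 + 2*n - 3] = 12 - 6*n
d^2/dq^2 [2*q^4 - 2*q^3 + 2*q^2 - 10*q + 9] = 24*q^2 - 12*q + 4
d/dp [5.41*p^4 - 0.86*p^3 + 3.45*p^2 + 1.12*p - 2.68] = 21.64*p^3 - 2.58*p^2 + 6.9*p + 1.12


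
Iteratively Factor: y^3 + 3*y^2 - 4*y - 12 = (y + 2)*(y^2 + y - 6) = (y - 2)*(y + 2)*(y + 3)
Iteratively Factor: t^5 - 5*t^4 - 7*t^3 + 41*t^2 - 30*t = (t)*(t^4 - 5*t^3 - 7*t^2 + 41*t - 30) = t*(t - 5)*(t^3 - 7*t + 6) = t*(t - 5)*(t - 2)*(t^2 + 2*t - 3) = t*(t - 5)*(t - 2)*(t - 1)*(t + 3)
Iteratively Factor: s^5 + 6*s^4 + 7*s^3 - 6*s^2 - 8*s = (s + 2)*(s^4 + 4*s^3 - s^2 - 4*s) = (s + 1)*(s + 2)*(s^3 + 3*s^2 - 4*s) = (s + 1)*(s + 2)*(s + 4)*(s^2 - s) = s*(s + 1)*(s + 2)*(s + 4)*(s - 1)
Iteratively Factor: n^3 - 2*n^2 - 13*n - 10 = (n + 2)*(n^2 - 4*n - 5) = (n + 1)*(n + 2)*(n - 5)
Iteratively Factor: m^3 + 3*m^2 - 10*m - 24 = (m + 4)*(m^2 - m - 6) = (m + 2)*(m + 4)*(m - 3)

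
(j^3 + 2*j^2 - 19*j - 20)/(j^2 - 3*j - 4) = j + 5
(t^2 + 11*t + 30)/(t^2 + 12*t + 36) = (t + 5)/(t + 6)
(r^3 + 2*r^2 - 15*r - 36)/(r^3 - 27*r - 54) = (r - 4)/(r - 6)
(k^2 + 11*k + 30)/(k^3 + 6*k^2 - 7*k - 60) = (k + 6)/(k^2 + k - 12)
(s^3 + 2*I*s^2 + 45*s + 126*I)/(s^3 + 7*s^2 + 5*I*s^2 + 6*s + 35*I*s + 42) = (s^2 - 4*I*s + 21)/(s^2 + s*(7 - I) - 7*I)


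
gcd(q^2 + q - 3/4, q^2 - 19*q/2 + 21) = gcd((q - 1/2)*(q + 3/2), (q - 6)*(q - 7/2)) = 1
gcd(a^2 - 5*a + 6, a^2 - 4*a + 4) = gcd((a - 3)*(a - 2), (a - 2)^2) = a - 2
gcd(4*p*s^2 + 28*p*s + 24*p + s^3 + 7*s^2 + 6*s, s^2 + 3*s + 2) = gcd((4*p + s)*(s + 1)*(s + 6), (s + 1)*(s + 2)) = s + 1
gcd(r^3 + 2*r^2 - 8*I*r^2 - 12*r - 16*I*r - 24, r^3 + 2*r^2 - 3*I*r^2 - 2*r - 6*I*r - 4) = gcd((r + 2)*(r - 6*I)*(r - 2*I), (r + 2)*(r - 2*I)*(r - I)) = r^2 + r*(2 - 2*I) - 4*I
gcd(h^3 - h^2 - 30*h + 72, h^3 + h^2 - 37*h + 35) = 1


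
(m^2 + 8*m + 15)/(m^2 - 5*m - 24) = (m + 5)/(m - 8)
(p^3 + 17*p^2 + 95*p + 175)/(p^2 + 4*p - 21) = (p^2 + 10*p + 25)/(p - 3)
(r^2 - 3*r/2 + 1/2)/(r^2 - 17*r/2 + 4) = (r - 1)/(r - 8)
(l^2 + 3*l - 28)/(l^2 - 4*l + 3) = (l^2 + 3*l - 28)/(l^2 - 4*l + 3)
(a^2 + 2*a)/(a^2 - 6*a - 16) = a/(a - 8)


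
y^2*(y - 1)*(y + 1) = y^4 - y^2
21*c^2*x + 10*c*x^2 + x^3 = x*(3*c + x)*(7*c + x)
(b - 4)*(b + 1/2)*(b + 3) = b^3 - b^2/2 - 25*b/2 - 6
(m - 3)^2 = m^2 - 6*m + 9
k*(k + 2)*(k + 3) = k^3 + 5*k^2 + 6*k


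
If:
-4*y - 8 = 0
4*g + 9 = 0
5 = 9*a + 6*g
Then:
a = 37/18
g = -9/4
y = -2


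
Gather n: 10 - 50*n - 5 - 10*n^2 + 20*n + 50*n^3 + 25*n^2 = 50*n^3 + 15*n^2 - 30*n + 5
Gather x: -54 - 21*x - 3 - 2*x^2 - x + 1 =-2*x^2 - 22*x - 56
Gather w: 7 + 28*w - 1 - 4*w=24*w + 6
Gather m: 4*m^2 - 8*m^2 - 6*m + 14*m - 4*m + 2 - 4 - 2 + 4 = -4*m^2 + 4*m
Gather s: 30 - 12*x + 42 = 72 - 12*x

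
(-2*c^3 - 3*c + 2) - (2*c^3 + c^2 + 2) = -4*c^3 - c^2 - 3*c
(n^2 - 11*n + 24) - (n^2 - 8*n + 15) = 9 - 3*n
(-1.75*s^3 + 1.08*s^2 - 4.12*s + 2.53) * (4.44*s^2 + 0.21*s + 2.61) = -7.77*s^5 + 4.4277*s^4 - 22.6335*s^3 + 13.1868*s^2 - 10.2219*s + 6.6033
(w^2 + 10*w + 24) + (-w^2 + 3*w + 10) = 13*w + 34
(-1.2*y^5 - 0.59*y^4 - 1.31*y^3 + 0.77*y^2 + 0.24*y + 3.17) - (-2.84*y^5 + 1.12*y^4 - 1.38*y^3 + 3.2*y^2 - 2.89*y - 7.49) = 1.64*y^5 - 1.71*y^4 + 0.0699999999999998*y^3 - 2.43*y^2 + 3.13*y + 10.66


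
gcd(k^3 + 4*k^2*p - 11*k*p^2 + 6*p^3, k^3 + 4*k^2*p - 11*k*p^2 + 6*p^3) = k^3 + 4*k^2*p - 11*k*p^2 + 6*p^3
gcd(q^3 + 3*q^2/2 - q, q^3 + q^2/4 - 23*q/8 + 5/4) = q^2 + 3*q/2 - 1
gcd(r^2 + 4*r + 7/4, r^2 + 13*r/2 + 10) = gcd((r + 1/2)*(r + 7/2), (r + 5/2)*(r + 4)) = 1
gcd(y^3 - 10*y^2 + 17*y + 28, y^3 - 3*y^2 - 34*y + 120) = y - 4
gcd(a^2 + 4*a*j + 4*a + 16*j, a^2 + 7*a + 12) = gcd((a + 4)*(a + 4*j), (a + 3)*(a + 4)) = a + 4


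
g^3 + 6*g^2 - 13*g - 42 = (g - 3)*(g + 2)*(g + 7)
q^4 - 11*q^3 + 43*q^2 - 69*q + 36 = (q - 4)*(q - 3)^2*(q - 1)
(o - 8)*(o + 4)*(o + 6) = o^3 + 2*o^2 - 56*o - 192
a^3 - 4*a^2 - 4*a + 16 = (a - 4)*(a - 2)*(a + 2)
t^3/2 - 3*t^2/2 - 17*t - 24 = (t/2 + 1)*(t - 8)*(t + 3)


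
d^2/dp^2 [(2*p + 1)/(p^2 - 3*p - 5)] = 2*((5 - 6*p)*(-p^2 + 3*p + 5) - (2*p - 3)^2*(2*p + 1))/(-p^2 + 3*p + 5)^3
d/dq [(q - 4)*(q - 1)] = 2*q - 5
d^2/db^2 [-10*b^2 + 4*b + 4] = -20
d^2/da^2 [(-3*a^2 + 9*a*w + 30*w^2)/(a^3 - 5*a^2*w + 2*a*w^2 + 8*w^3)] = 6*(-a^6 + 9*a^5*w + 21*a^4*w^2 - 285*a^3*w^3 + 546*a^2*w^4 - 180*a*w^5 + 328*w^6)/(a^9 - 15*a^8*w + 81*a^7*w^2 - 161*a^6*w^3 - 78*a^5*w^4 + 636*a^4*w^5 - 280*a^3*w^6 - 864*a^2*w^7 + 384*a*w^8 + 512*w^9)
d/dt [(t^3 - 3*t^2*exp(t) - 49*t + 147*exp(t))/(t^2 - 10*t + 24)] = (-2*(t - 5)*(t^3 - 3*t^2*exp(t) - 49*t + 147*exp(t)) + (t^2 - 10*t + 24)*(-3*t^2*exp(t) + 3*t^2 - 6*t*exp(t) + 147*exp(t) - 49))/(t^2 - 10*t + 24)^2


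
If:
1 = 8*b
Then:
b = 1/8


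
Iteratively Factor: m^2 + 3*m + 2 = (m + 2)*(m + 1)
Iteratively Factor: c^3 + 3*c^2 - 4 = (c + 2)*(c^2 + c - 2) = (c - 1)*(c + 2)*(c + 2)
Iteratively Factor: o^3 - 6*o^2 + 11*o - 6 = (o - 3)*(o^2 - 3*o + 2) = (o - 3)*(o - 1)*(o - 2)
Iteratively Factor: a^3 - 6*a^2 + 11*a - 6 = (a - 3)*(a^2 - 3*a + 2) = (a - 3)*(a - 1)*(a - 2)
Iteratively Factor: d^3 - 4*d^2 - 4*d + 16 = (d - 2)*(d^2 - 2*d - 8) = (d - 4)*(d - 2)*(d + 2)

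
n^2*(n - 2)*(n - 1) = n^4 - 3*n^3 + 2*n^2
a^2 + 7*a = a*(a + 7)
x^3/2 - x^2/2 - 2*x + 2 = (x/2 + 1)*(x - 2)*(x - 1)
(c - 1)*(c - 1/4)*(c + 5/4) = c^3 - 21*c/16 + 5/16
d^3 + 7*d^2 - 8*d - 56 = (d + 7)*(d - 2*sqrt(2))*(d + 2*sqrt(2))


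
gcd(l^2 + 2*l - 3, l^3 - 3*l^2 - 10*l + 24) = l + 3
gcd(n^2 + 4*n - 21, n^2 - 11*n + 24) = n - 3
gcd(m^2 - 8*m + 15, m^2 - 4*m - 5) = m - 5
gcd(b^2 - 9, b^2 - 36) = 1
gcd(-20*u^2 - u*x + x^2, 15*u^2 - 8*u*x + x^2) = -5*u + x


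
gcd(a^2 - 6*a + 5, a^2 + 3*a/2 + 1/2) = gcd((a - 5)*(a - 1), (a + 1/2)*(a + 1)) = 1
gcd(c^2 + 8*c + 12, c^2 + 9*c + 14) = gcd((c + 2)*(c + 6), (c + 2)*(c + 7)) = c + 2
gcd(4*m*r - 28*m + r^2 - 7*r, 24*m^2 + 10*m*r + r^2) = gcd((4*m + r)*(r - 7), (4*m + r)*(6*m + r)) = 4*m + r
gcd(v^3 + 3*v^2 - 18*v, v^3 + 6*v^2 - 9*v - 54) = v^2 + 3*v - 18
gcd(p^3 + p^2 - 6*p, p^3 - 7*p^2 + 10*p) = p^2 - 2*p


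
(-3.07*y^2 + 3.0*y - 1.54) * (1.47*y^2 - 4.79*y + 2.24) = -4.5129*y^4 + 19.1153*y^3 - 23.5106*y^2 + 14.0966*y - 3.4496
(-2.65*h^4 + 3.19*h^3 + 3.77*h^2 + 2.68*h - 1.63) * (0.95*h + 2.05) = -2.5175*h^5 - 2.402*h^4 + 10.121*h^3 + 10.2745*h^2 + 3.9455*h - 3.3415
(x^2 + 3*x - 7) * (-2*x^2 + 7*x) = -2*x^4 + x^3 + 35*x^2 - 49*x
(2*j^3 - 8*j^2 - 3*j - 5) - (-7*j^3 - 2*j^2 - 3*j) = 9*j^3 - 6*j^2 - 5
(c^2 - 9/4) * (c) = c^3 - 9*c/4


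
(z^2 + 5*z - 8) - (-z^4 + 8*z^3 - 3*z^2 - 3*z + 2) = z^4 - 8*z^3 + 4*z^2 + 8*z - 10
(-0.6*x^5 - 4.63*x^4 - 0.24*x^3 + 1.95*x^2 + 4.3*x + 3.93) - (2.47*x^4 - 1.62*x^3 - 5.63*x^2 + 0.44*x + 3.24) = -0.6*x^5 - 7.1*x^4 + 1.38*x^3 + 7.58*x^2 + 3.86*x + 0.69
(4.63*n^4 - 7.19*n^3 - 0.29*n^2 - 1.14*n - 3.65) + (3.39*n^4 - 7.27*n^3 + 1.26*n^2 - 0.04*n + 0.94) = 8.02*n^4 - 14.46*n^3 + 0.97*n^2 - 1.18*n - 2.71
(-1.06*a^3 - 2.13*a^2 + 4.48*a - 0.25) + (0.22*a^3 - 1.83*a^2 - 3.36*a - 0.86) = -0.84*a^3 - 3.96*a^2 + 1.12*a - 1.11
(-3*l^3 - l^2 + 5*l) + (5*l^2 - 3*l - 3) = -3*l^3 + 4*l^2 + 2*l - 3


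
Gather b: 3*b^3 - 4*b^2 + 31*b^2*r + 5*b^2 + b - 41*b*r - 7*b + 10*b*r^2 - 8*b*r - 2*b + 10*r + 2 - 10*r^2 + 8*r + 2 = 3*b^3 + b^2*(31*r + 1) + b*(10*r^2 - 49*r - 8) - 10*r^2 + 18*r + 4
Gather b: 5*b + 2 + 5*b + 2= 10*b + 4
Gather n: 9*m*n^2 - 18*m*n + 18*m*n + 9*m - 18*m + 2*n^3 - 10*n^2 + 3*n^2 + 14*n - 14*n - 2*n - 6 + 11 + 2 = -9*m + 2*n^3 + n^2*(9*m - 7) - 2*n + 7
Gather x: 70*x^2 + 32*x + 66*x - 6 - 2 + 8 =70*x^2 + 98*x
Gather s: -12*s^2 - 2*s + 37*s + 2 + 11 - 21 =-12*s^2 + 35*s - 8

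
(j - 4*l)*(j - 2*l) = j^2 - 6*j*l + 8*l^2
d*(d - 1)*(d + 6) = d^3 + 5*d^2 - 6*d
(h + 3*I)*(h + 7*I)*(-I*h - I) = -I*h^3 + 10*h^2 - I*h^2 + 10*h + 21*I*h + 21*I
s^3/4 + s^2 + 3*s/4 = s*(s/4 + 1/4)*(s + 3)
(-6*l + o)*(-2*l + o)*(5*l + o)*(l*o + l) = 60*l^4*o + 60*l^4 - 28*l^3*o^2 - 28*l^3*o - 3*l^2*o^3 - 3*l^2*o^2 + l*o^4 + l*o^3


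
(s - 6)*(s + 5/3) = s^2 - 13*s/3 - 10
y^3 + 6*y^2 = y^2*(y + 6)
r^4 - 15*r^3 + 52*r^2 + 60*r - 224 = (r - 8)*(r - 7)*(r - 2)*(r + 2)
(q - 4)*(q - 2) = q^2 - 6*q + 8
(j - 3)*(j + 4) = j^2 + j - 12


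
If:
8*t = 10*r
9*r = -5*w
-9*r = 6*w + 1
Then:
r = 5/9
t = 25/36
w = -1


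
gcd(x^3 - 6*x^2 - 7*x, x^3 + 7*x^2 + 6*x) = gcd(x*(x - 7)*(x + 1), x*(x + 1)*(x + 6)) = x^2 + x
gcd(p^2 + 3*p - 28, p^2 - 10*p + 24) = p - 4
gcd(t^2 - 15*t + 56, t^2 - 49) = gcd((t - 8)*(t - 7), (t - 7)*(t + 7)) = t - 7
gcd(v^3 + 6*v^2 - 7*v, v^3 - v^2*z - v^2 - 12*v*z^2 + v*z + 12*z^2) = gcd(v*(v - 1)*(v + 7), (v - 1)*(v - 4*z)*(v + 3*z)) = v - 1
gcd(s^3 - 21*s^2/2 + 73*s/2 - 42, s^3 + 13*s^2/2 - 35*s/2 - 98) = s - 4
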